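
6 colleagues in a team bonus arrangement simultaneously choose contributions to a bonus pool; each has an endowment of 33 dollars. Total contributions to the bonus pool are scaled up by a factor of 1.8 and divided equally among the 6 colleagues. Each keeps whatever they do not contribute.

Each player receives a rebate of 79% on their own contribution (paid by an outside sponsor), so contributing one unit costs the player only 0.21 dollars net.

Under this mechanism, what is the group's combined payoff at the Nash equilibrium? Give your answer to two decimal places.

The effective private return per unit is now (1.8/6) / 0.21 = 1.4286 > 1, so every player's dominant strategy flips to full contribution.
So the Nash equilibrium is full contribution by all 6; the group earns 6 × (33 × 0.79 + 1.8 × 33) = 512.82.

512.82 dollars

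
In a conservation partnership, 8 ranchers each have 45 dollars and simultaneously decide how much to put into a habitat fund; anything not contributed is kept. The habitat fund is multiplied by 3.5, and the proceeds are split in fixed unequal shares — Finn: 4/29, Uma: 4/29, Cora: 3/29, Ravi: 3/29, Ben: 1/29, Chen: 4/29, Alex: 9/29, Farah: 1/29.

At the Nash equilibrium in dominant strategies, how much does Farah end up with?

50.43 dollars

Each unit j contributes comes back to j as 3.5 × (j's share), so j prefers to contribute only if that share exceeds 1/3.5 = 0.2857; otherwise keeping the unit dominates.
Only Alex (9/29) clears that bar, contributing 45; the remaining 7 contribute 0. Total contributed: 45.
Farah keeps 45 and receives 3.5 × 45 × 1/29 = 5.43 from the habitat fund, for a payoff of 50.43.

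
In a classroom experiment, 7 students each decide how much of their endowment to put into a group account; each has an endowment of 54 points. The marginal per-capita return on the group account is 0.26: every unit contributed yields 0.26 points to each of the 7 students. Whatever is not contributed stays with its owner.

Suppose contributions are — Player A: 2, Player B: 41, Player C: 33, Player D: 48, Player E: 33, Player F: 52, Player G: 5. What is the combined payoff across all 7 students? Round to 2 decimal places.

553.48 points

Total contributed: 2 + 41 + 33 + 48 + 33 + 52 + 5 = 214; total kept: 7 × 54 − 214 = 164.
The group account pays out 0.26 × 7 × 214 = 389.48 in aggregate.
Group total = 164 + 389.48 = 553.48.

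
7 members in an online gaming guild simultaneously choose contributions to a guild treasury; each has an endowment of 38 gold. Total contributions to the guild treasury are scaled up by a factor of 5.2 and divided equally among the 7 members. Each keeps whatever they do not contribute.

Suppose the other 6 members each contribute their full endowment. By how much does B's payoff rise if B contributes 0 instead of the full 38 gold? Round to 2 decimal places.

Switching from a contribution of 38 to 0 lets B keep an extra 38 gold, but lowers the guild treasury by 38, which costs B their own share of that drop: 5.2/7 × 38 = 28.23.
Net gain = 38 − 28.23 = 9.77. The private return per contributed unit (0.7429) is below 1, so free-riding is indeed the best response regardless of what the others do.

9.77 gold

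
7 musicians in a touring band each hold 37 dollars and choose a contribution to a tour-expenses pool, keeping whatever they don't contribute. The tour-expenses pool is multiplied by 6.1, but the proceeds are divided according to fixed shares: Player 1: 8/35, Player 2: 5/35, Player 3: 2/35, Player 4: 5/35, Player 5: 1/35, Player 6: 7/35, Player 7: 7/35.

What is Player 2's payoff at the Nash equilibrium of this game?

133.73 dollars

A player with share s gets back 6.1·s per unit contributed, so full contribution is dominant for anyone with s > 1/6.1 = 0.1639 and zero contribution is dominant for anyone below.
Player 1, Player 6 and Player 7 clear that bar, contributing 37 each; the remaining 4 contribute 0. Total contributed: 111.
Player 2 keeps 37 and receives 6.1 × 111 × 5/35 = 96.73 from the tour-expenses pool, for a payoff of 133.73.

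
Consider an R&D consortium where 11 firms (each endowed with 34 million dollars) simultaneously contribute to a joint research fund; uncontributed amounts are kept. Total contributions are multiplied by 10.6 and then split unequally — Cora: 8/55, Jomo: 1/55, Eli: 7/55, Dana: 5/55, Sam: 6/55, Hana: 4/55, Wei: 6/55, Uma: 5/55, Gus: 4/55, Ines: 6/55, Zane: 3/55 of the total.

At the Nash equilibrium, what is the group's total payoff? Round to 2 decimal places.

2006.00 million dollars

A player with share s gets back 10.6·s per unit contributed, so full contribution is dominant for anyone with s > 1/10.6 = 0.0943 and zero contribution is dominant for anyone below.
The shares above 0.0943 belong to Cora, Eli, Sam, Wei and Ines, contributing 34 each; the remaining 6 contribute 0. Total contributed: 170.
The joint research fund pays out 10.6 × 170 = 1802.00 in total (split across the unequal shares, but the aggregate is all that matters for the group sum).
The 6 free-riders keep 34 each, adding 204. Group total = 204 + 1802.00 = 2006.00.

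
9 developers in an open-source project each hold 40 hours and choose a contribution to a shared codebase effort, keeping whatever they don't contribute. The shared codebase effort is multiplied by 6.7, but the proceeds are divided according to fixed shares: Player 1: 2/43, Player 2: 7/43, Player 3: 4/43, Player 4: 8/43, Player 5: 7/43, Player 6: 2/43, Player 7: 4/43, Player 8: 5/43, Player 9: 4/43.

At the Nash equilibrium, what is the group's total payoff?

Each unit j contributes comes back to j as 6.7 × (j's share), so j prefers to contribute only if that share exceeds 1/6.7 = 0.1493; otherwise keeping the unit dominates.
Player 2, Player 4 and Player 5 are above the threshold, contributing 40 each; the remaining 6 contribute 0. Total contributed: 120.
The shared codebase effort pays out 6.7 × 120 = 804.00 in total (split across the unequal shares, but the aggregate is all that matters for the group sum).
The 6 free-riders keep 40 each, adding 240. Group total = 240 + 804.00 = 1044.00.

1044.00 hours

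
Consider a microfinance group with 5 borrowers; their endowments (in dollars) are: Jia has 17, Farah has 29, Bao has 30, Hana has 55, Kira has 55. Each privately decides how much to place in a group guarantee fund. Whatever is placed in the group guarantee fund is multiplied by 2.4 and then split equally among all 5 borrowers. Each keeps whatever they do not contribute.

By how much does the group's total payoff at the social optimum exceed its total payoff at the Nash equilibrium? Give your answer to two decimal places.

The private return per contributed unit is 2.4/5 = 0.4800 < 1 for every player regardless of endowment, so the Nash equilibrium is zero contribution and the group total is Σ E_j = 17 + 29 + 30 + 55 + 55 = 186.
Each contributed unit returns 2.400 to the group, so the social optimum is full contribution by everyone: group total = 2.400 × 186 = 446.40.
Efficiency loss = (2.400 − 1) × 186 = 260.40.

260.40 dollars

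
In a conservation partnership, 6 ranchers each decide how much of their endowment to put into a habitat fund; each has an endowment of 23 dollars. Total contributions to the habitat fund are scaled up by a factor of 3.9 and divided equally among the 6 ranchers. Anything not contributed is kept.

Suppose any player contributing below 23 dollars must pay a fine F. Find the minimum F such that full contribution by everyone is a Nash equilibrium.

Given the others contribute fully, the best deviation is to contribute 0 (any partial contribution still incurs the fine and gives up units whose private return 0.6500 is below 1).
Deviating from 23 to 0 saves 23 dollars but forfeits the deviator's share of the drop in the habitat fund: 3.9/6 × 23 = 14.95.
So the deviation gain is 23 − 14.95 = 8.05, and the fine must be at least 8.05 dollars to wipe it out.

8.05 dollars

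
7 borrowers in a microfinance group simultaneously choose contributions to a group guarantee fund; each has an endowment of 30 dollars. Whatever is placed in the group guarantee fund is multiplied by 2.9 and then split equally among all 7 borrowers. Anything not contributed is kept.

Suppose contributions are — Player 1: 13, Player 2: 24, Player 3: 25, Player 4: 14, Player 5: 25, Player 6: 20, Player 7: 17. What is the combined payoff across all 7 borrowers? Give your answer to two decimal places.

Total contributed: 13 + 24 + 25 + 14 + 25 + 20 + 17 = 138; total kept: 7 × 30 − 138 = 72.
The group guarantee fund pays out 2.9 × 138 = 400.20 in aggregate.
Group total = 72 + 400.20 = 472.20.

472.20 dollars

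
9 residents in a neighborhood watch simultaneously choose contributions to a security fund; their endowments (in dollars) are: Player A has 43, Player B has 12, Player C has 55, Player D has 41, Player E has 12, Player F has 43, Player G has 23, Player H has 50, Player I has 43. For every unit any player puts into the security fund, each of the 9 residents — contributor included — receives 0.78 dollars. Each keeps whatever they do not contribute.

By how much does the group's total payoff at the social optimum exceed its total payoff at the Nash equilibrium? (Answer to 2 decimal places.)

1938.44 dollars

The private return per contributed unit is 0.78 < 1 for everyone, so the Nash equilibrium is zero contribution and the group total is Σ E_j = 43 + 12 + 55 + 41 + 12 + 43 + 23 + 50 + 43 = 322.
Each contributed unit returns 7.020 to the group, so the social optimum is full contribution by everyone: group total = 7.020 × 322 = 2260.44.
Efficiency loss = (7.020 − 1) × 322 = 1938.44.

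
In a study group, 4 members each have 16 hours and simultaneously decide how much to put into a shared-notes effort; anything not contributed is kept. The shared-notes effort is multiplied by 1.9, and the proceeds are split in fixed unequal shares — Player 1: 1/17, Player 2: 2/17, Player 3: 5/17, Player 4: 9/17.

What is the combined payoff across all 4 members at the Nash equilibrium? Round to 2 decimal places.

Player j's private return per contributed unit is 1.9 × (j's share). Contributing is weakly dominant for j when that share is at least 1/1.9 = 0.5263, and contributing 0 is dominant otherwise.
Only Player 4 (9/17) clears that bar, contributing 16; the remaining 3 contribute 0. Total contributed: 16.
The shared-notes effort pays out 1.9 × 16 = 30.40 in total (split across the unequal shares, but the aggregate is all that matters for the group sum).
The 3 free-riders keep 16 each, adding 48. Group total = 48 + 30.40 = 78.40.

78.40 hours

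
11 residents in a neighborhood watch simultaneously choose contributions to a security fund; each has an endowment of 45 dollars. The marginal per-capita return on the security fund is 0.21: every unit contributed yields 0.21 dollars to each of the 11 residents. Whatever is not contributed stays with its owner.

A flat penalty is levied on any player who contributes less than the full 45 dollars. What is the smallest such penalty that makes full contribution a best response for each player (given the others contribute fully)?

Given the others contribute fully, the best deviation is to contribute 0 (any partial contribution still incurs the fine and gives up units whose private return 0.21 is below 1).
Deviating from 45 to 0 saves 45 dollars but forfeits the deviator's share of the drop in the security fund: 0.21 × 45 = 9.45.
So the deviation gain is 45 − 9.45 = 35.55, and the fine must be at least 35.55 dollars to wipe it out.

35.55 dollars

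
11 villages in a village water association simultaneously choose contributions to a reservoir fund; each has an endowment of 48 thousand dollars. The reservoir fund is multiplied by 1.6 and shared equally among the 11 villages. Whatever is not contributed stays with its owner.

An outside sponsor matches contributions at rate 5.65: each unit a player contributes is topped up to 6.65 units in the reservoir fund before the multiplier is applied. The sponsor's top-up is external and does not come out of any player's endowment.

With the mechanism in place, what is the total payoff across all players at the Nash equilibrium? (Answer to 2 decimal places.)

With the mechanism, a contributed unit returns 1.6 × 6.65 / 11 = 0.9673 per unit of net cost — still below 1 — so contributing 0 remains dominant for every player.
Everyone keeps their endowment and the group total is 11 × 48 = 528.

528.00 thousand dollars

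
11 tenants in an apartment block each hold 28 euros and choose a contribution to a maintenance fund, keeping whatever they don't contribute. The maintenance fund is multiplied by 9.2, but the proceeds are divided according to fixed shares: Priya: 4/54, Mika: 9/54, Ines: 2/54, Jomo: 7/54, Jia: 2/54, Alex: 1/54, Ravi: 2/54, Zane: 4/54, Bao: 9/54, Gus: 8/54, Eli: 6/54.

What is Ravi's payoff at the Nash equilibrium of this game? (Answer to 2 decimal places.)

75.70 euros

Player j's private return per contributed unit is 9.2 × (j's share). Contributing is weakly dominant for j when that share is at least 1/9.2 = 0.1087, and contributing 0 is dominant otherwise.
Mika, Jomo, Bao, Gus and Eli clear that bar, contributing 28 each; the remaining 6 contribute 0. Total contributed: 140.
Ravi keeps 28 and receives 9.2 × 140 × 2/54 = 47.70 from the maintenance fund, for a payoff of 75.70.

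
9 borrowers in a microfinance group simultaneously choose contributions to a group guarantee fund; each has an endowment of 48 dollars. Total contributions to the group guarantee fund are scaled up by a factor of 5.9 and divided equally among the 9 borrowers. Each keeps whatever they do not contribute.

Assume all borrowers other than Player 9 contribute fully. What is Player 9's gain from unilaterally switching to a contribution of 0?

Switching from a contribution of 48 to 0 lets Player 9 keep an extra 48 dollars, but lowers the group guarantee fund by 48, which costs Player 9 their own share of that drop: 5.9/9 × 48 = 31.47.
Net gain = 48 − 31.47 = 16.53. The private return per contributed unit (0.6556) is below 1, so free-riding is indeed the best response regardless of what the others do.

16.53 dollars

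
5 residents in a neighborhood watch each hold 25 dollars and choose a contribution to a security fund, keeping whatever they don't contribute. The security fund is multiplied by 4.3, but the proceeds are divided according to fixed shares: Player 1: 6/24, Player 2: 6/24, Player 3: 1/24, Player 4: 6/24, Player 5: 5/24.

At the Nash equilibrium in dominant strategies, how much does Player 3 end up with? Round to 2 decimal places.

A player with share s gets back 4.3·s per unit contributed, so full contribution is dominant for anyone with s > 1/4.3 = 0.2326 and zero contribution is dominant for anyone below.
Player 1, Player 2 and Player 4 clear that bar, contributing 25 each; the remaining 2 contribute 0. Total contributed: 75.
Player 3 keeps 25 and receives 4.3 × 75 × 1/24 = 13.44 from the security fund, for a payoff of 38.44.

38.44 dollars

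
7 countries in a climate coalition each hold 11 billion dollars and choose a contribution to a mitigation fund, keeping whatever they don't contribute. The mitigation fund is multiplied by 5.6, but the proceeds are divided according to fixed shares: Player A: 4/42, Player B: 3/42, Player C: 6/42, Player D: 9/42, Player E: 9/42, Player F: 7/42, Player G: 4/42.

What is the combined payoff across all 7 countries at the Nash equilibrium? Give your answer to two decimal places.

178.20 billion dollars

Player j's private return per contributed unit is 5.6 × (j's share). Contributing is weakly dominant for j when that share is at least 1/5.6 = 0.1786, and contributing 0 is dominant otherwise.
Player D and Player E are above the threshold, contributing 11 each; the remaining 5 contribute 0. Total contributed: 22.
The mitigation fund pays out 5.6 × 22 = 123.20 in total (split across the unequal shares, but the aggregate is all that matters for the group sum).
The 5 free-riders keep 11 each, adding 55. Group total = 55 + 123.20 = 178.20.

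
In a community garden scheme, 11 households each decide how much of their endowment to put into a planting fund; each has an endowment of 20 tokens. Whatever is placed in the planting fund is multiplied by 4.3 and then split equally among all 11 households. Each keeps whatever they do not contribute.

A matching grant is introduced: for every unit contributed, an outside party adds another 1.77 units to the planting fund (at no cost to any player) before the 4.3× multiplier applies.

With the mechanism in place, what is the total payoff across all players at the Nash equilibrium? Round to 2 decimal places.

Under the mechanism each unit contributed yields 4.3 × 2.77 / 11 = 1.0828 back to its contributor per unit of net cost, which exceeds 1, making full contribution the dominant choice for everyone.
So the Nash equilibrium is full contribution by all 11; the group earns 4.3 × 2.77 × 220 = 2620.42.

2620.42 tokens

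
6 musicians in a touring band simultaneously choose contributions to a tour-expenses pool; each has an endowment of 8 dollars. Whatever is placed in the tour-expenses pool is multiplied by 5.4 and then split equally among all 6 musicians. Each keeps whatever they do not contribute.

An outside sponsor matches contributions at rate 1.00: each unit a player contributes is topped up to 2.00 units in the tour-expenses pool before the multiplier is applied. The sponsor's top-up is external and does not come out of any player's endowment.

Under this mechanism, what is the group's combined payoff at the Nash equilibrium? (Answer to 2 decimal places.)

518.40 dollars

The effective private return per unit is now 5.4 × 2.00 / 6 = 1.8000 > 1, so every player's dominant strategy flips to full contribution.
So the Nash equilibrium is full contribution by all 6; the group earns 5.4 × 2.00 × 48 = 518.40.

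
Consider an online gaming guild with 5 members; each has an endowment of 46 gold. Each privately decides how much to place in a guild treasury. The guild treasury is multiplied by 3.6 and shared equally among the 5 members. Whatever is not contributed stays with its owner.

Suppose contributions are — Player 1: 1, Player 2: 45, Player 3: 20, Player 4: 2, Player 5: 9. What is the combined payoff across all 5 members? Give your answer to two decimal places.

Total contributed: 1 + 45 + 20 + 2 + 9 = 77; total kept: 5 × 46 − 77 = 153.
The guild treasury pays out 3.6 × 77 = 277.20 in aggregate.
Group total = 153 + 277.20 = 430.20.

430.20 gold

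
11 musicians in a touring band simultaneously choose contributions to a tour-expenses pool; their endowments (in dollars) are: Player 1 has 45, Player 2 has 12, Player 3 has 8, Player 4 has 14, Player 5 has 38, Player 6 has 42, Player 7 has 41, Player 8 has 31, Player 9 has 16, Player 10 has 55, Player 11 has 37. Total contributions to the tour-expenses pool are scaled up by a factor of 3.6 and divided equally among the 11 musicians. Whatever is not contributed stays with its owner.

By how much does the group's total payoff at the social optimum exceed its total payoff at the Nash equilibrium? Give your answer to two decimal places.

The private return per contributed unit is 3.6/11 = 0.3273 < 1 for every player regardless of endowment, so the Nash equilibrium is zero contribution and the group total is Σ E_j = 45 + 12 + 8 + 14 + 38 + 42 + 41 + 31 + 16 + 55 + 37 = 339.
Each contributed unit returns 3.600 to the group, so the social optimum is full contribution by everyone: group total = 3.600 × 339 = 1220.40.
Efficiency loss = (3.600 − 1) × 339 = 881.40.

881.40 dollars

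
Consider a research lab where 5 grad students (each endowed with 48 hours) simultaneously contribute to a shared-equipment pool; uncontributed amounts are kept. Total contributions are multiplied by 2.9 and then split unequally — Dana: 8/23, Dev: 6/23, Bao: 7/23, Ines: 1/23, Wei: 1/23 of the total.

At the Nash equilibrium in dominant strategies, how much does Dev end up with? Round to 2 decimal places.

For player j, contributing a unit is worthwhile iff 2.9 × (j's share) ≥ 1, i.e. iff j's share is at least 0.3448.
Dana alone (share 8/23) is above the threshold, contributing 48; the remaining 4 contribute 0. Total contributed: 48.
Dev keeps 48 and receives 2.9 × 48 × 6/23 = 36.31 from the shared-equipment pool, for a payoff of 84.31.

84.31 hours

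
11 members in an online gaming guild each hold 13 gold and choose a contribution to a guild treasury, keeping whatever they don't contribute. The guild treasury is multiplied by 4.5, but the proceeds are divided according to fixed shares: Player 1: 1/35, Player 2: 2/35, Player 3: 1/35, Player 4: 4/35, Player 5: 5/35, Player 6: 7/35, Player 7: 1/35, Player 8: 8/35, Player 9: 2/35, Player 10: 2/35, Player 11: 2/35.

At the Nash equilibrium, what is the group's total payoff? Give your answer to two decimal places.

188.50 gold

Each unit j contributes comes back to j as 4.5 × (j's share), so j prefers to contribute only if that share exceeds 1/4.5 = 0.2222; otherwise keeping the unit dominates.
Player 8 alone (share 8/35) is above the threshold, contributing 13; the remaining 10 contribute 0. Total contributed: 13.
The guild treasury pays out 4.5 × 13 = 58.50 in total (split across the unequal shares, but the aggregate is all that matters for the group sum).
The 10 free-riders keep 13 each, adding 130. Group total = 130 + 58.50 = 188.50.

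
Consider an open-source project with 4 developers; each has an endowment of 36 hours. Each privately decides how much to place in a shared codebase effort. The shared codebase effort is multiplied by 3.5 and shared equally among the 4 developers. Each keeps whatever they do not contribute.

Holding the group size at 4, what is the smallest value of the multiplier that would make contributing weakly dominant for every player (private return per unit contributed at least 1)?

4

A contributed unit returns (multiplier)/4 to its contributor.
This reaches 1 exactly when the multiplier is 4.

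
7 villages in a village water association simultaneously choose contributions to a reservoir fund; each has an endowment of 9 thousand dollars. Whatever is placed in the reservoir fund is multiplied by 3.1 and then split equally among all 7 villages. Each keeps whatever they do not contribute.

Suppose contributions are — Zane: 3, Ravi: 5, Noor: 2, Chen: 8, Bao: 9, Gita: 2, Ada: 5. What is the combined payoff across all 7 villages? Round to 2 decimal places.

Total contributed: 3 + 5 + 2 + 8 + 9 + 2 + 5 = 34; total kept: 7 × 9 − 34 = 29.
The reservoir fund pays out 3.1 × 34 = 105.40 in aggregate.
Group total = 29 + 105.40 = 134.40.

134.40 thousand dollars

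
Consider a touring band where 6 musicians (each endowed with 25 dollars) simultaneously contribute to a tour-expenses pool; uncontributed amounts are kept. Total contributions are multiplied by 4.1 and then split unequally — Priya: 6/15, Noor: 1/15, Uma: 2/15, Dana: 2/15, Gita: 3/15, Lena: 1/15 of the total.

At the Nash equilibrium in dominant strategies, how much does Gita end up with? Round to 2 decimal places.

For player j, contributing a unit is worthwhile iff 4.1 × (j's share) ≥ 1, i.e. iff j's share is at least 0.2439.
Only Priya (6/15) clears that bar, contributing 25; the remaining 5 contribute 0. Total contributed: 25.
Gita keeps 25 and receives 4.1 × 25 × 3/15 = 20.50 from the tour-expenses pool, for a payoff of 45.50.

45.50 dollars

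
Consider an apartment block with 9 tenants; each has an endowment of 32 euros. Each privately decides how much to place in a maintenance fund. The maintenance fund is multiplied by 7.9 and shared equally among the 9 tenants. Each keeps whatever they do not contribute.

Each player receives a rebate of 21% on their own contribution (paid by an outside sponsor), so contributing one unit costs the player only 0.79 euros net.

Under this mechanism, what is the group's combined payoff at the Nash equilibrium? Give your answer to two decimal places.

The effective private return per unit is now (7.9/9) / 0.79 = 1.1111 > 1, so every player's dominant strategy flips to full contribution.
So the Nash equilibrium is full contribution by all 9; the group earns 9 × (32 × 0.21 + 7.9 × 32) = 2335.68.

2335.68 euros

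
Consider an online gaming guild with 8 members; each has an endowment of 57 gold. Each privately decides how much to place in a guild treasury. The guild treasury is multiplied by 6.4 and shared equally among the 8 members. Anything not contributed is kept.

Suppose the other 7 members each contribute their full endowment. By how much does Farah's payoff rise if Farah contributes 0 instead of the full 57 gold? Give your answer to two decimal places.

11.40 gold

Switching from a contribution of 57 to 0 lets Farah keep an extra 57 gold, but lowers the guild treasury by 57, which costs Farah their own share of that drop: 6.4/8 × 57 = 45.60.
Net gain = 57 − 45.60 = 11.40. The private return per contributed unit (0.8000) is below 1, so free-riding is indeed the best response regardless of what the others do.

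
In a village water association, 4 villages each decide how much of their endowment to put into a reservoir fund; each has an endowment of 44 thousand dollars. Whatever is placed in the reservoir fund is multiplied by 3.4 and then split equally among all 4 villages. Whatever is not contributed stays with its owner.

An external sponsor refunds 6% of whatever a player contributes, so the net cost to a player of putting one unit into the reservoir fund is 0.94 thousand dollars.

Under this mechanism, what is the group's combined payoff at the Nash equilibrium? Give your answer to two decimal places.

With the mechanism, a contributed unit returns (3.4/4) / 0.94 = 0.9043 per unit of net cost — still below 1 — so contributing 0 remains dominant for every player.
At the Nash equilibrium no one contributes; group total payoff = 4 × 44 = 176.

176.00 thousand dollars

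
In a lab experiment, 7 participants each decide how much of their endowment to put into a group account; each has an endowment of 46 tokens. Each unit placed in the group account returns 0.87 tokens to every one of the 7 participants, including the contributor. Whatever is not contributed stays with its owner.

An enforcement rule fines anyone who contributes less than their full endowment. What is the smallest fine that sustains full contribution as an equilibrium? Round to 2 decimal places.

5.98 tokens

Given the others contribute fully, the best deviation is to contribute 0 (any partial contribution still incurs the fine and gives up units whose private return 0.87 is below 1).
Deviating from 46 to 0 saves 46 tokens but forfeits the deviator's share of the drop in the group account: 0.87 × 46 = 40.02.
So the deviation gain is 46 − 40.02 = 5.98, and the fine must be at least 5.98 tokens to wipe it out.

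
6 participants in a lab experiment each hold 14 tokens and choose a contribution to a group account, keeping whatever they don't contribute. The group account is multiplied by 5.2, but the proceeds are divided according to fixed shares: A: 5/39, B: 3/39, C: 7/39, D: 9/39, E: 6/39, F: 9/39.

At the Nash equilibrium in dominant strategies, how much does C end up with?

Player j's private return per contributed unit is 5.2 × (j's share). Contributing is weakly dominant for j when that share is at least 1/5.2 = 0.1923, and contributing 0 is dominant otherwise.
The shares above 0.1923 belong to D and F, contributing 14 each; the remaining 4 contribute 0. Total contributed: 28.
C keeps 14 and receives 5.2 × 28 × 7/39 = 26.13 from the group account, for a payoff of 40.13.

40.13 tokens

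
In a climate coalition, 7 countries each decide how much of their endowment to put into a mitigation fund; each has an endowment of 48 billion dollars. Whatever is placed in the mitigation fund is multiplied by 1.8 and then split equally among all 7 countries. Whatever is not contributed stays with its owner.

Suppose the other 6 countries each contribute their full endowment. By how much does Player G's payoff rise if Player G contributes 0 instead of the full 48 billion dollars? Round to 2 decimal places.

Switching from a contribution of 48 to 0 lets Player G keep an extra 48 billion dollars, but lowers the mitigation fund by 48, which costs Player G their own share of that drop: 1.8/7 × 48 = 12.34.
Net gain = 48 − 12.34 = 35.66. The private return per contributed unit (0.2571) is below 1, so free-riding is indeed the best response regardless of what the others do.

35.66 billion dollars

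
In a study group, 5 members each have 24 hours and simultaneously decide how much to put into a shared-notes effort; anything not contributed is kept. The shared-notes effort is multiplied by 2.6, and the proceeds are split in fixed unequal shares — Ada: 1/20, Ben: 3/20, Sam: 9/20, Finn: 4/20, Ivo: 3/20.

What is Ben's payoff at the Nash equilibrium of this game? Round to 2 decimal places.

33.36 hours

For player j, contributing a unit is worthwhile iff 2.6 × (j's share) ≥ 1, i.e. iff j's share is at least 0.3846.
Sam alone (share 9/20) is above the threshold, contributing 24; the remaining 4 contribute 0. Total contributed: 24.
Ben keeps 24 and receives 2.6 × 24 × 3/20 = 9.36 from the shared-notes effort, for a payoff of 33.36.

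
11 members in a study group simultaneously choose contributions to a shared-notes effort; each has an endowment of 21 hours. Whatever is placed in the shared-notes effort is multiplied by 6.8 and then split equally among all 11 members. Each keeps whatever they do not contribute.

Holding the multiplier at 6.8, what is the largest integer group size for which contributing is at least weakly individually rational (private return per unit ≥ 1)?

6

Private return per unit is 6.8/(group size), which is ≥ 1 whenever the group size is ≤ 6.8.
The largest such integer is 6.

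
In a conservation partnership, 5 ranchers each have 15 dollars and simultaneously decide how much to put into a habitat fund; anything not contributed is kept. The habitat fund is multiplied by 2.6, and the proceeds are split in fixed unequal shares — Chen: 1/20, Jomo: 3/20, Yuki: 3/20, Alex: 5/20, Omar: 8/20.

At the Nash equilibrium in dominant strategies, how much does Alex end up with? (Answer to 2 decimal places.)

Player j's private return per contributed unit is 2.6 × (j's share). Contributing is weakly dominant for j when that share is at least 1/2.6 = 0.3846, and contributing 0 is dominant otherwise.
Omar alone (share 8/20) is above the threshold, contributing 15; the remaining 4 contribute 0. Total contributed: 15.
Alex keeps 15 and receives 2.6 × 15 × 5/20 = 9.75 from the habitat fund, for a payoff of 24.75.

24.75 dollars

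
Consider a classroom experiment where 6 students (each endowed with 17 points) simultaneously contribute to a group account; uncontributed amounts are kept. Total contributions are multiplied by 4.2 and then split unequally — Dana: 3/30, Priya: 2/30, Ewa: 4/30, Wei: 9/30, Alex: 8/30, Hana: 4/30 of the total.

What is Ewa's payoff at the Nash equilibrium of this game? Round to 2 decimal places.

For player j, contributing a unit is worthwhile iff 4.2 × (j's share) ≥ 1, i.e. iff j's share is at least 0.2381.
Wei and Alex are above the threshold, contributing 17 each; the remaining 4 contribute 0. Total contributed: 34.
Ewa keeps 17 and receives 4.2 × 34 × 4/30 = 19.04 from the group account, for a payoff of 36.04.

36.04 points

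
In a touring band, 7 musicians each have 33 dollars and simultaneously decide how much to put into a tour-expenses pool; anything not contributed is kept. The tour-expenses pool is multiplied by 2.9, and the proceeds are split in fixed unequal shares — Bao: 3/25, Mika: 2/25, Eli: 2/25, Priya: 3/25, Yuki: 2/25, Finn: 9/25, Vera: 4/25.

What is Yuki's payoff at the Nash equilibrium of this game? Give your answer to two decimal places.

40.66 dollars

Player j's private return per contributed unit is 2.9 × (j's share). Contributing is weakly dominant for j when that share is at least 1/2.9 = 0.3448, and contributing 0 is dominant otherwise.
The only share above 0.3448 is Finn's 9/25, contributing 33; the remaining 6 contribute 0. Total contributed: 33.
Yuki keeps 33 and receives 2.9 × 33 × 2/25 = 7.66 from the tour-expenses pool, for a payoff of 40.66.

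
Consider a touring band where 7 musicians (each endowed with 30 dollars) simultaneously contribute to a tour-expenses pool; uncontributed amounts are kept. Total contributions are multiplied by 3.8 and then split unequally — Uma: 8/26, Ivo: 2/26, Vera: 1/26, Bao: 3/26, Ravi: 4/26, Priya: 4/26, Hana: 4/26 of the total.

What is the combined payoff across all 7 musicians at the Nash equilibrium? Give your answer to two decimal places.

A player with share s gets back 3.8·s per unit contributed, so full contribution is dominant for anyone with s > 1/3.8 = 0.2632 and zero contribution is dominant for anyone below.
Only Uma (8/26) clears that bar, contributing 30; the remaining 6 contribute 0. Total contributed: 30.
The tour-expenses pool pays out 3.8 × 30 = 114.00 in total (split across the unequal shares, but the aggregate is all that matters for the group sum).
The 6 free-riders keep 30 each, adding 180. Group total = 180 + 114.00 = 294.00.

294.00 dollars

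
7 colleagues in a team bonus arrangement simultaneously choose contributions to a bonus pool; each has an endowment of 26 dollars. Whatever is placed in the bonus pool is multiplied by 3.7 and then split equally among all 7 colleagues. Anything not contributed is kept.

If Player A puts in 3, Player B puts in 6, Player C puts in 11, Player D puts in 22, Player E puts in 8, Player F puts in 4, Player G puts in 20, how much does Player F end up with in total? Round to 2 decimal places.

61.11 dollars

Total contributed: 3 + 6 + 11 + 22 + 8 + 4 + 20 = 74.
Each receives 3.7 × 74 / 7 = 39.11 from the bonus pool.
Player F keeps 26 − 4 = 22, so Player F's payoff is 22 + 39.11 = 61.11.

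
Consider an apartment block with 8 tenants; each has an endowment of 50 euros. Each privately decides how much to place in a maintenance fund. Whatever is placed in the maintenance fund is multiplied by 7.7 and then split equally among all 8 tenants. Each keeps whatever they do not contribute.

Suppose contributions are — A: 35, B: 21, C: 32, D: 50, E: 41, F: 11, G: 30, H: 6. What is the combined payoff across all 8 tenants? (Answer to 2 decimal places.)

Total contributed: 35 + 21 + 32 + 50 + 41 + 11 + 30 + 6 = 226; total kept: 8 × 50 − 226 = 174.
The maintenance fund pays out 7.7 × 226 = 1740.20 in aggregate.
Group total = 174 + 1740.20 = 1914.20.

1914.20 euros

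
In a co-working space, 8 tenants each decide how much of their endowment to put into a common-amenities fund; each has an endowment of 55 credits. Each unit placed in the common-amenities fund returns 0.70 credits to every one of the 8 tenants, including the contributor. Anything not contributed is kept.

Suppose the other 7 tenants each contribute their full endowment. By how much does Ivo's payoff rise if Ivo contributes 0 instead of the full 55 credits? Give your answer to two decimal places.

16.50 credits

Switching from a contribution of 55 to 0 lets Ivo keep an extra 55 credits, but lowers the common-amenities fund by 55, which costs Ivo their own share of that drop: 0.70 × 55 = 38.50.
Net gain = 55 − 38.50 = 16.50. The private return per contributed unit (0.70) is below 1, so free-riding is indeed the best response regardless of what the others do.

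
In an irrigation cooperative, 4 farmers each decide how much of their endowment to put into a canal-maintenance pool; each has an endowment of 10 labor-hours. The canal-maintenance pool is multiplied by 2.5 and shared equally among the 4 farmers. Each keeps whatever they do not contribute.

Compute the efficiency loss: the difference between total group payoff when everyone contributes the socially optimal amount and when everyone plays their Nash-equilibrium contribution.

Each contributed unit returns 2.5/4 = 0.6250 to its contributor — below 1 — so contributing 0 is dominant for every player. At the Nash equilibrium everyone keeps their 10, and the group total is 4 × 10 = 40.
Each contributed unit returns 2.500 to the group as a whole (0.6250 to each of 4 players), which exceeds 1, so the social optimum is full contribution: group total = 2.500 × 40 = 100.00.
Efficiency loss = 100.00 − 40 = 60.00.

60.00 labor-hours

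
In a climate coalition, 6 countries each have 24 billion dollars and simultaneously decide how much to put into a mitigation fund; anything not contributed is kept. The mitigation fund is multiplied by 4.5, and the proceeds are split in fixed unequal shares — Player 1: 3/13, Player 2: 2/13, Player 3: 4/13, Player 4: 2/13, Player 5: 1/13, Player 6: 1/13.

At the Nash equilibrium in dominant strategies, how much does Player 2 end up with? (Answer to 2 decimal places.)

57.23 billion dollars

For player j, contributing a unit is worthwhile iff 4.5 × (j's share) ≥ 1, i.e. iff j's share is at least 0.2222.
Player 1 and Player 3 are above the threshold, contributing 24 each; the remaining 4 contribute 0. Total contributed: 48.
Player 2 keeps 24 and receives 4.5 × 48 × 2/13 = 33.23 from the mitigation fund, for a payoff of 57.23.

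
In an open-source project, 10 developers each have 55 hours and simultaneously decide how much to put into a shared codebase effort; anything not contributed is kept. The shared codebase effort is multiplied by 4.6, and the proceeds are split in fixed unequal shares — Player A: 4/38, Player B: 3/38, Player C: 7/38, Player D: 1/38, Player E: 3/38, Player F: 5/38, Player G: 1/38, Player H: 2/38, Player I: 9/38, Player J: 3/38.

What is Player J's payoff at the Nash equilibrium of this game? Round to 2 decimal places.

A player with share s gets back 4.6·s per unit contributed, so full contribution is dominant for anyone with s > 1/4.6 = 0.2174 and zero contribution is dominant for anyone below.
The only share above 0.2174 is Player I's 9/38, contributing 55; the remaining 9 contribute 0. Total contributed: 55.
Player J keeps 55 and receives 4.6 × 55 × 3/38 = 19.97 from the shared codebase effort, for a payoff of 74.97.

74.97 hours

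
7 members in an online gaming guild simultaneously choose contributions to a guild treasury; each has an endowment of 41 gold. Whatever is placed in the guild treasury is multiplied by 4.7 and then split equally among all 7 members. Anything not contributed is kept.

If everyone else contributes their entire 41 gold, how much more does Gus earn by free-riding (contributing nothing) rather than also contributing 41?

Switching from a contribution of 41 to 0 lets Gus keep an extra 41 gold, but lowers the guild treasury by 41, which costs Gus their own share of that drop: 4.7/7 × 41 = 27.53.
Net gain = 41 − 27.53 = 13.47. The private return per contributed unit (0.6714) is below 1, so free-riding is indeed the best response regardless of what the others do.

13.47 gold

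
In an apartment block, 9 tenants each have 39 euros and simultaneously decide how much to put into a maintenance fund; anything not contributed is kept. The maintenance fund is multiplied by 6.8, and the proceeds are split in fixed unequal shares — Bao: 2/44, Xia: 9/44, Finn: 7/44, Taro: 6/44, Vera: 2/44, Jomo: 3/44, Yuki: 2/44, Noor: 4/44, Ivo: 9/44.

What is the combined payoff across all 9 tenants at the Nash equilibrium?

Player j's private return per contributed unit is 6.8 × (j's share). Contributing is weakly dominant for j when that share is at least 1/6.8 = 0.1471, and contributing 0 is dominant otherwise.
The shares above 0.1471 belong to Xia, Finn and Ivo, contributing 39 each; the remaining 6 contribute 0. Total contributed: 117.
The maintenance fund pays out 6.8 × 117 = 795.60 in total (split across the unequal shares, but the aggregate is all that matters for the group sum).
The 6 free-riders keep 39 each, adding 234. Group total = 234 + 795.60 = 1029.60.

1029.60 euros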